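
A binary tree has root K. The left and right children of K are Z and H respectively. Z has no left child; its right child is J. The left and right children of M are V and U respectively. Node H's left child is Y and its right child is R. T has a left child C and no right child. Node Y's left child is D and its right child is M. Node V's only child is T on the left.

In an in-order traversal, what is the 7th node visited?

In-order visits the left subtree, then the node, then the right subtree.
At K: go left to Z.
  At Z: no left child.
  Visit Z.
  At Z: go right to J.
    J is a leaf — visit J.
Visit K.
At K: go right to H.
  At H: go left to Y.
    At Y: go left to D.
      D is a leaf — visit D.
    Visit Y.
    At Y: go right to M.
      At M: go left to V.
        At V: go left to T.
          At T: go left to C.
            C is a leaf — visit C.
          Visit T.
          At T: no right child.
        Visit V.
        At V: no right child.
      Visit M.
      At M: go right to U.
        U is a leaf — visit U.
  Visit H.
  At H: go right to R.
    R is a leaf — visit R.
Full in-order sequence: Z, J, K, D, Y, C, T, V, M, U, H, R.

T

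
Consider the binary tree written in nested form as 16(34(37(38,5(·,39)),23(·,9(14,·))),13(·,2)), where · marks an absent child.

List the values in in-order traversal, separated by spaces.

38 37 5 39 34 23 14 9 16 13 2

In-order visits the left subtree, then the node, then the right subtree.
At 16: go left to 34.
  At 34: go left to 37.
    At 37: go left to 38.
      38 is a leaf — visit 38.
    Visit 37.
    At 37: go right to 5.
      At 5: no left child.
      Visit 5.
      At 5: go right to 39.
        39 is a leaf — visit 39.
  Visit 34.
  At 34: go right to 23.
    At 23: no left child.
    Visit 23.
    At 23: go right to 9.
      At 9: go left to 14.
        14 is a leaf — visit 14.
      Visit 9.
      At 9: no right child.
Visit 16.
At 16: go right to 13.
  At 13: no left child.
  Visit 13.
  At 13: go right to 2.
    2 is a leaf — visit 2.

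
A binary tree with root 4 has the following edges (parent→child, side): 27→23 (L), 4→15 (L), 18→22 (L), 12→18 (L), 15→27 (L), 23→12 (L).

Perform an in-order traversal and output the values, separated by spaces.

22 18 12 23 27 15 4

In-order visits the left subtree, then the node, then the right subtree.
At 4: go left to 15.
  At 15: go left to 27.
    At 27: go left to 23.
      At 23: go left to 12.
        At 12: go left to 18.
          At 18: go left to 22.
            22 is a leaf — visit 22.
          Visit 18.
          At 18: no right child.
        Visit 12.
        At 12: no right child.
      Visit 23.
      At 23: no right child.
    Visit 27.
    At 27: no right child.
  Visit 15.
  At 15: no right child.
Visit 4.
At 4: no right child.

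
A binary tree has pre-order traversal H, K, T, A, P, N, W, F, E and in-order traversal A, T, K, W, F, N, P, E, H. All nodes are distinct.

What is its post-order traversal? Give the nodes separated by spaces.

A T F W N E P K H

The first element of pre-order is the root; it splits in-order into left and right subtrees.
Root H: left subtree has 8 nodes {A, T, K, W, F, N, P, E}, right has 0 { }.
  Root K: left subtree has 2 nodes {A, T}, right has 5 {W, F, N, P, E}.
    Root T: left subtree has 1 node {A}, right has 0 { }.
    Root P: left subtree has 3 nodes {W, F, N}, right has 1 {E}.
      Root N: left subtree has 2 nodes {W, F}, right has 0 { }.
        Root W: left subtree has 0 nodes { }, right has 1 {F}.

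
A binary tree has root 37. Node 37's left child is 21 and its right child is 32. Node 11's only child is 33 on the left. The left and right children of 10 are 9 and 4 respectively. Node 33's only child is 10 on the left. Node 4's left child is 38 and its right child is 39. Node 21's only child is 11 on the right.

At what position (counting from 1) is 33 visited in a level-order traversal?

5

Level-order visits nodes level by level from the root, left to right within each level.
Level 0: 37
Level 1: 21, 32
Level 2: 11
Level 3: 33
Level 4: 10
Level 5: 9, 4
Level 6: 38, 39
Full level-order sequence: 37, 21, 32, 11, 33, 10, 9, 4, 38, 39.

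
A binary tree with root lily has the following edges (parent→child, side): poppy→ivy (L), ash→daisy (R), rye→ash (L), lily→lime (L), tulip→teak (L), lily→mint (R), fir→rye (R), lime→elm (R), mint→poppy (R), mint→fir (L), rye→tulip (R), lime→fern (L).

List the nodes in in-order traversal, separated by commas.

In-order visits the left subtree, then the node, then the right subtree.
At lily: go left to lime.
  At lime: go left to fern.
    fern is a leaf — visit fern.
  Visit lime.
  At lime: go right to elm.
    elm is a leaf — visit elm.
Visit lily.
At lily: go right to mint.
  At mint: go left to fir.
    At fir: no left child.
    Visit fir.
    At fir: go right to rye.
      At rye: go left to ash.
        At ash: no left child.
        Visit ash.
        At ash: go right to daisy.
          daisy is a leaf — visit daisy.
      Visit rye.
      At rye: go right to tulip.
        At tulip: go left to teak.
          teak is a leaf — visit teak.
        Visit tulip.
        At tulip: no right child.
  Visit mint.
  At mint: go right to poppy.
    At poppy: go left to ivy.
      ivy is a leaf — visit ivy.
    Visit poppy.
    At poppy: no right child.

fern, lime, elm, lily, fir, ash, daisy, rye, teak, tulip, mint, ivy, poppy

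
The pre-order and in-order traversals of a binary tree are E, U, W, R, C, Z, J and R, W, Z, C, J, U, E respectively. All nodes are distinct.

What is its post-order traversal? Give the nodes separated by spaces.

R Z J C W U E

The first element of pre-order is the root; it splits in-order into left and right subtrees.
Root E: left subtree has 6 nodes {R, W, Z, C, J, U}, right has 0 { }.
  Root U: left subtree has 5 nodes {R, W, Z, C, J}, right has 0 { }.
    Root W: left subtree has 1 node {R}, right has 3 {Z, C, J}.
      Root C: left subtree has 1 node {Z}, right has 1 {J}.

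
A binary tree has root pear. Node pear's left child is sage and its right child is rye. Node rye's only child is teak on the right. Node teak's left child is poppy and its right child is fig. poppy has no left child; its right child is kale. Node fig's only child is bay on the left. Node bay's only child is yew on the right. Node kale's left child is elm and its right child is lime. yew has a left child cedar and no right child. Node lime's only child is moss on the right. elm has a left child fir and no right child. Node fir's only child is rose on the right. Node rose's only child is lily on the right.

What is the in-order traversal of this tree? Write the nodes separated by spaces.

In-order visits the left subtree, then the node, then the right subtree.
At pear: go left to sage.
  sage is a leaf — visit sage.
Visit pear.
At pear: go right to rye.
  At rye: no left child.
  Visit rye.
  At rye: go right to teak.
    At teak: go left to poppy.
      At poppy: no left child.
      Visit poppy.
      At poppy: go right to kale.
        At kale: go left to elm.
          At elm: go left to fir.
            At fir: no left child.
            Visit fir.
            At fir: go right to rose.
              At rose: no left child.
              Visit rose.
              At rose: go right to lily.
                lily is a leaf — visit lily.
          Visit elm.
          At elm: no right child.
        Visit kale.
        At kale: go right to lime.
          At lime: no left child.
          Visit lime.
          At lime: go right to moss.
            moss is a leaf — visit moss.
    Visit teak.
    At teak: go right to fig.
      At fig: go left to bay.
        At bay: no left child.
        Visit bay.
        At bay: go right to yew.
          At yew: go left to cedar.
            cedar is a leaf — visit cedar.
          Visit yew.
          At yew: no right child.
      Visit fig.
      At fig: no right child.

sage pear rye poppy fir rose lily elm kale lime moss teak bay cedar yew fig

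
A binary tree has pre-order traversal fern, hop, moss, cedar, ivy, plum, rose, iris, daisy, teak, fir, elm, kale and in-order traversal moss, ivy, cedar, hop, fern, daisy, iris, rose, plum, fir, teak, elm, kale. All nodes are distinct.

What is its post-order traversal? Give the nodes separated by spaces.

ivy cedar moss hop daisy iris rose fir kale elm teak plum fern

The first element of pre-order is the root; it splits in-order into left and right subtrees.
Root fern: left subtree has 4 nodes {moss, ivy, cedar, hop}, right has 8 {daisy, iris, rose, plum, fir, teak, elm, kale}.
  Root hop: left subtree has 3 nodes {moss, ivy, cedar}, right has 0 { }.
    Root moss: left subtree has 0 nodes { }, right has 2 {ivy, cedar}.
      Root cedar: left subtree has 1 node {ivy}, right has 0 { }.
  Root plum: left subtree has 3 nodes {daisy, iris, rose}, right has 4 {fir, teak, elm, kale}.
    Root rose: left subtree has 2 nodes {daisy, iris}, right has 0 { }.
      Root iris: left subtree has 1 node {daisy}, right has 0 { }.
    Root teak: left subtree has 1 node {fir}, right has 2 {elm, kale}.
      Root elm: left subtree has 0 nodes { }, right has 1 {kale}.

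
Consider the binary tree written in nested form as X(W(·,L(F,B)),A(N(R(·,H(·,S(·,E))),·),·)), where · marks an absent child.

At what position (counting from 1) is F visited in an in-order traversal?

In-order visits the left subtree, then the node, then the right subtree.
At X: go left to W.
  At W: no left child.
  Visit W.
  At W: go right to L.
    At L: go left to F.
      F is a leaf — visit F.
    Visit L.
    At L: go right to B.
      B is a leaf — visit B.
Visit X.
At X: go right to A.
  At A: go left to N.
    At N: go left to R.
      At R: no left child.
      Visit R.
      At R: go right to H.
        At H: no left child.
        Visit H.
        At H: go right to S.
          At S: no left child.
          Visit S.
          At S: go right to E.
            E is a leaf — visit E.
    Visit N.
    At N: no right child.
  Visit A.
  At A: no right child.
Full in-order sequence: W, F, L, B, X, R, H, S, E, N, A.

2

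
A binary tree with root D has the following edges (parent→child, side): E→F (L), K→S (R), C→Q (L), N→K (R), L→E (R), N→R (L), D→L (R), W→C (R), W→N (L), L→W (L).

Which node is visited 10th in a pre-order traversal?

E

Pre-order visits the node, then its left subtree, then its right subtree.
Visit D.
At D: no left child.
At D: go right to L.
  Visit L.
  At L: go left to W.
    Visit W.
    At W: go left to N.
      Visit N.
      At N: go left to R.
        R is a leaf — visit R.
      At N: go right to K.
        Visit K.
        At K: no left child.
        At K: go right to S.
          S is a leaf — visit S.
    At W: go right to C.
      Visit C.
      At C: go left to Q.
        Q is a leaf — visit Q.
      At C: no right child.
  At L: go right to E.
    Visit E.
    At E: go left to F.
      F is a leaf — visit F.
    At E: no right child.
Full pre-order sequence: D, L, W, N, R, K, S, C, Q, E, F.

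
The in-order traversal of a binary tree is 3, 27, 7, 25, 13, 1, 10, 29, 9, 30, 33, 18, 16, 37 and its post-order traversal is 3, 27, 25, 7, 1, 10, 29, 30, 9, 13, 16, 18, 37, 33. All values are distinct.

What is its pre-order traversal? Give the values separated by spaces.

33 13 7 27 3 25 9 29 10 1 30 37 18 16

The last element of post-order is the root; it splits in-order into left and right subtrees.
Root 33: left subtree has 10 nodes {3, 27, 7, 25, 13, 1, 10, 29, 9, 30}, right has 3 {18, 16, 37}.
  Root 13: left subtree has 4 nodes {3, 27, 7, 25}, right has 5 {1, 10, 29, 9, 30}.
    Root 7: left subtree has 2 nodes {3, 27}, right has 1 {25}.
      Root 27: left subtree has 1 node {3}, right has 0 { }.
    Root 9: left subtree has 3 nodes {1, 10, 29}, right has 1 {30}.
      Root 29: left subtree has 2 nodes {1, 10}, right has 0 { }.
        Root 10: left subtree has 1 node {1}, right has 0 { }.
  Root 37: left subtree has 2 nodes {18, 16}, right has 0 { }.
    Root 18: left subtree has 0 nodes { }, right has 1 {16}.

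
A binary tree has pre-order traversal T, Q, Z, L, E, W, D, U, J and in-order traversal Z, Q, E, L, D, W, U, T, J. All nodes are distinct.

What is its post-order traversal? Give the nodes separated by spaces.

Z E D U W L Q J T

The first element of pre-order is the root; it splits in-order into left and right subtrees.
Root T: left subtree has 7 nodes {Z, Q, E, L, D, W, U}, right has 1 {J}.
  Root Q: left subtree has 1 node {Z}, right has 5 {E, L, D, W, U}.
    Root L: left subtree has 1 node {E}, right has 3 {D, W, U}.
      Root W: left subtree has 1 node {D}, right has 1 {U}.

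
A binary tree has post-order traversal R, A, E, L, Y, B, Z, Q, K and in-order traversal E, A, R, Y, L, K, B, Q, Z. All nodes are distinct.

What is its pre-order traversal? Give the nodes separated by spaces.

The last element of post-order is the root; it splits in-order into left and right subtrees.
Root K: left subtree has 5 nodes {E, A, R, Y, L}, right has 3 {B, Q, Z}.
  Root Y: left subtree has 3 nodes {E, A, R}, right has 1 {L}.
    Root E: left subtree has 0 nodes { }, right has 2 {A, R}.
      Root A: left subtree has 0 nodes { }, right has 1 {R}.
  Root Q: left subtree has 1 node {B}, right has 1 {Z}.

K Y E A R L Q B Z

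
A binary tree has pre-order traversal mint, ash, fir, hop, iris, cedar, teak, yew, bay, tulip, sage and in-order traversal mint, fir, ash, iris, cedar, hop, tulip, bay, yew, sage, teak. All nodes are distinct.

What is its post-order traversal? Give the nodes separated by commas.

The first element of pre-order is the root; it splits in-order into left and right subtrees.
Root mint: left subtree has 0 nodes { }, right has 10 {fir, ash, iris, cedar, hop, tulip, bay, yew, sage, teak}.
  Root ash: left subtree has 1 node {fir}, right has 8 {iris, cedar, hop, tulip, bay, yew, sage, teak}.
    Root hop: left subtree has 2 nodes {iris, cedar}, right has 5 {tulip, bay, yew, sage, teak}.
      Root iris: left subtree has 0 nodes { }, right has 1 {cedar}.
      Root teak: left subtree has 4 nodes {tulip, bay, yew, sage}, right has 0 { }.
        Root yew: left subtree has 2 nodes {tulip, bay}, right has 1 {sage}.
          Root bay: left subtree has 1 node {tulip}, right has 0 { }.

fir, cedar, iris, tulip, bay, sage, yew, teak, hop, ash, mint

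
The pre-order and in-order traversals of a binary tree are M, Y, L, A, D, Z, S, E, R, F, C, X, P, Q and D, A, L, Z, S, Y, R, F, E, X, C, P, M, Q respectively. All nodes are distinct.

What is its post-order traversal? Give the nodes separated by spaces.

D A S Z L F R X P C E Y Q M

The first element of pre-order is the root; it splits in-order into left and right subtrees.
Root M: left subtree has 12 nodes {D, A, L, Z, S, Y, R, F, E, X, C, P}, right has 1 {Q}.
  Root Y: left subtree has 5 nodes {D, A, L, Z, S}, right has 6 {R, F, E, X, C, P}.
    Root L: left subtree has 2 nodes {D, A}, right has 2 {Z, S}.
      Root A: left subtree has 1 node {D}, right has 0 { }.
      Root Z: left subtree has 0 nodes { }, right has 1 {S}.
    Root E: left subtree has 2 nodes {R, F}, right has 3 {X, C, P}.
      Root R: left subtree has 0 nodes { }, right has 1 {F}.
      Root C: left subtree has 1 node {X}, right has 1 {P}.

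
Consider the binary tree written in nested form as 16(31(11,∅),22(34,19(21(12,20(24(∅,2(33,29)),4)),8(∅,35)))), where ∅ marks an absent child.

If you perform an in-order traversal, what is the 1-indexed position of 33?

In-order visits the left subtree, then the node, then the right subtree.
At 16: go left to 31.
  At 31: go left to 11.
    11 is a leaf — visit 11.
  Visit 31.
  At 31: no right child.
Visit 16.
At 16: go right to 22.
  At 22: go left to 34.
    34 is a leaf — visit 34.
  Visit 22.
  At 22: go right to 19.
    At 19: go left to 21.
      At 21: go left to 12.
        12 is a leaf — visit 12.
      Visit 21.
      At 21: go right to 20.
        At 20: go left to 24.
          At 24: no left child.
          Visit 24.
          At 24: go right to 2.
            At 2: go left to 33.
              33 is a leaf — visit 33.
            Visit 2.
            At 2: go right to 29.
              29 is a leaf — visit 29.
        Visit 20.
        At 20: go right to 4.
          4 is a leaf — visit 4.
    Visit 19.
    At 19: go right to 8.
      At 8: no left child.
      Visit 8.
      At 8: go right to 35.
        35 is a leaf — visit 35.
Full in-order sequence: 11, 31, 16, 34, 22, 12, 21, 24, 33, 2, 29, 20, 4, 19, 8, 35.

9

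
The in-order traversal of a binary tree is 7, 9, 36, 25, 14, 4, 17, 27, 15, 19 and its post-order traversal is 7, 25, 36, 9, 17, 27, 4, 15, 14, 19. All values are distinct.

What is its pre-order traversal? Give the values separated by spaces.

The last element of post-order is the root; it splits in-order into left and right subtrees.
Root 19: left subtree has 9 nodes {7, 9, 36, 25, 14, 4, 17, 27, 15}, right has 0 { }.
  Root 14: left subtree has 4 nodes {7, 9, 36, 25}, right has 4 {4, 17, 27, 15}.
    Root 9: left subtree has 1 node {7}, right has 2 {36, 25}.
      Root 36: left subtree has 0 nodes { }, right has 1 {25}.
    Root 15: left subtree has 3 nodes {4, 17, 27}, right has 0 { }.
      Root 4: left subtree has 0 nodes { }, right has 2 {17, 27}.
        Root 27: left subtree has 1 node {17}, right has 0 { }.

19 14 9 7 36 25 15 4 27 17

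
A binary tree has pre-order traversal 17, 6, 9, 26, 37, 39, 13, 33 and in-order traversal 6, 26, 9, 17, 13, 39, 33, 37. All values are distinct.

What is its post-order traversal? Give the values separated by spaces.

The first element of pre-order is the root; it splits in-order into left and right subtrees.
Root 17: left subtree has 3 nodes {6, 26, 9}, right has 4 {13, 39, 33, 37}.
  Root 6: left subtree has 0 nodes { }, right has 2 {26, 9}.
    Root 9: left subtree has 1 node {26}, right has 0 { }.
  Root 37: left subtree has 3 nodes {13, 39, 33}, right has 0 { }.
    Root 39: left subtree has 1 node {13}, right has 1 {33}.

26 9 6 13 33 39 37 17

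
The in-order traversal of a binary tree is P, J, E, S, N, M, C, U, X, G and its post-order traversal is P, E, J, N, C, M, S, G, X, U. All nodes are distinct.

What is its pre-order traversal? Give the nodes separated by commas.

U, S, J, P, E, M, N, C, X, G

The last element of post-order is the root; it splits in-order into left and right subtrees.
Root U: left subtree has 7 nodes {P, J, E, S, N, M, C}, right has 2 {X, G}.
  Root S: left subtree has 3 nodes {P, J, E}, right has 3 {N, M, C}.
    Root J: left subtree has 1 node {P}, right has 1 {E}.
    Root M: left subtree has 1 node {N}, right has 1 {C}.
  Root X: left subtree has 0 nodes { }, right has 1 {G}.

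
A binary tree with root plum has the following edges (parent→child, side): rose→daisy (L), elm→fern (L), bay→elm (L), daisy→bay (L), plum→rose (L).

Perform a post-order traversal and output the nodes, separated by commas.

fern, elm, bay, daisy, rose, plum

Post-order visits the left subtree, then the right subtree, then the node.
At plum: go left to rose.
  At rose: go left to daisy.
    At daisy: go left to bay.
      At bay: go left to elm.
        At elm: go left to fern.
          fern is a leaf — visit fern.
        At elm: no right child.
        Visit elm.
      At bay: no right child.
      Visit bay.
    At daisy: no right child.
    Visit daisy.
  At rose: no right child.
  Visit rose.
At plum: no right child.
Visit plum.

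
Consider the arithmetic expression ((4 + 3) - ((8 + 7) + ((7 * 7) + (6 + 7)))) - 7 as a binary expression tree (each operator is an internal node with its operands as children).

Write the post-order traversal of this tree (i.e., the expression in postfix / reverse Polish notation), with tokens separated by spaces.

Post-order on an expression tree gives postfix notation: for each operator, emit left operand, right operand, then the operator.

4 3 + 8 7 + 7 7 * 6 7 + + + - 7 -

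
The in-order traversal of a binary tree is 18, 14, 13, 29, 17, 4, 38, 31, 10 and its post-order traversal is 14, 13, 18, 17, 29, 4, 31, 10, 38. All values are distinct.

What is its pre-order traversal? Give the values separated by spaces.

38 4 29 18 13 14 17 10 31

The last element of post-order is the root; it splits in-order into left and right subtrees.
Root 38: left subtree has 6 nodes {18, 14, 13, 29, 17, 4}, right has 2 {31, 10}.
  Root 4: left subtree has 5 nodes {18, 14, 13, 29, 17}, right has 0 { }.
    Root 29: left subtree has 3 nodes {18, 14, 13}, right has 1 {17}.
      Root 18: left subtree has 0 nodes { }, right has 2 {14, 13}.
        Root 13: left subtree has 1 node {14}, right has 0 { }.
  Root 10: left subtree has 1 node {31}, right has 0 { }.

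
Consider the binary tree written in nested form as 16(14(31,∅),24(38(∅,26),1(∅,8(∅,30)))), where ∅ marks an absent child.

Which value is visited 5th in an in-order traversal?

26

In-order visits the left subtree, then the node, then the right subtree.
At 16: go left to 14.
  At 14: go left to 31.
    31 is a leaf — visit 31.
  Visit 14.
  At 14: no right child.
Visit 16.
At 16: go right to 24.
  At 24: go left to 38.
    At 38: no left child.
    Visit 38.
    At 38: go right to 26.
      26 is a leaf — visit 26.
  Visit 24.
  At 24: go right to 1.
    At 1: no left child.
    Visit 1.
    At 1: go right to 8.
      At 8: no left child.
      Visit 8.
      At 8: go right to 30.
        30 is a leaf — visit 30.
Full in-order sequence: 31, 14, 16, 38, 26, 24, 1, 8, 30.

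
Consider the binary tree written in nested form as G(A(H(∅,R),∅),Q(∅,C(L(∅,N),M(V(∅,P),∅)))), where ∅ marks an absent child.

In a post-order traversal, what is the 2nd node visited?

Post-order visits the left subtree, then the right subtree, then the node.
At G: go left to A.
  At A: go left to H.
    At H: no left child.
    At H: go right to R.
      R is a leaf — visit R.
    Visit H.
  At A: no right child.
  Visit A.
At G: go right to Q.
  At Q: no left child.
  At Q: go right to C.
    At C: go left to L.
      At L: no left child.
      At L: go right to N.
        N is a leaf — visit N.
      Visit L.
    At C: go right to M.
      At M: go left to V.
        At V: no left child.
        At V: go right to P.
          P is a leaf — visit P.
        Visit V.
      At M: no right child.
      Visit M.
    Visit C.
  Visit Q.
Visit G.
Full post-order sequence: R, H, A, N, L, P, V, M, C, Q, G.

H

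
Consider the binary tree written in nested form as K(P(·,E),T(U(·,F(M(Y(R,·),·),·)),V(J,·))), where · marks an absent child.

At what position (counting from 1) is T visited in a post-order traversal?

Post-order visits the left subtree, then the right subtree, then the node.
At K: go left to P.
  At P: no left child.
  At P: go right to E.
    E is a leaf — visit E.
  Visit P.
At K: go right to T.
  At T: go left to U.
    At U: no left child.
    At U: go right to F.
      At F: go left to M.
        At M: go left to Y.
          At Y: go left to R.
            R is a leaf — visit R.
          At Y: no right child.
          Visit Y.
        At M: no right child.
        Visit M.
      At F: no right child.
      Visit F.
    Visit U.
  At T: go right to V.
    At V: go left to J.
      J is a leaf — visit J.
    At V: no right child.
    Visit V.
  Visit T.
Visit K.
Full post-order sequence: E, P, R, Y, M, F, U, J, V, T, K.

10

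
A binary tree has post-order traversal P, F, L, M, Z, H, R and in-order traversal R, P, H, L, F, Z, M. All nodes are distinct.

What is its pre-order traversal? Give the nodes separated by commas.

The last element of post-order is the root; it splits in-order into left and right subtrees.
Root R: left subtree has 0 nodes { }, right has 6 {P, H, L, F, Z, M}.
  Root H: left subtree has 1 node {P}, right has 4 {L, F, Z, M}.
    Root Z: left subtree has 2 nodes {L, F}, right has 1 {M}.
      Root L: left subtree has 0 nodes { }, right has 1 {F}.

R, H, P, Z, L, F, M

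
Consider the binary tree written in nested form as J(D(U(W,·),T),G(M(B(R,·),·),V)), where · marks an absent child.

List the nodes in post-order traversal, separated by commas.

Post-order visits the left subtree, then the right subtree, then the node.
At J: go left to D.
  At D: go left to U.
    At U: go left to W.
      W is a leaf — visit W.
    At U: no right child.
    Visit U.
  At D: go right to T.
    T is a leaf — visit T.
  Visit D.
At J: go right to G.
  At G: go left to M.
    At M: go left to B.
      At B: go left to R.
        R is a leaf — visit R.
      At B: no right child.
      Visit B.
    At M: no right child.
    Visit M.
  At G: go right to V.
    V is a leaf — visit V.
  Visit G.
Visit J.

W, U, T, D, R, B, M, V, G, J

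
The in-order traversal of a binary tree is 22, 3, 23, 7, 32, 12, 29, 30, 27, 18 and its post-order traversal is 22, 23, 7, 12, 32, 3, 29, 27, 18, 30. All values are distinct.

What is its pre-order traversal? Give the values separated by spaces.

The last element of post-order is the root; it splits in-order into left and right subtrees.
Root 30: left subtree has 7 nodes {22, 3, 23, 7, 32, 12, 29}, right has 2 {27, 18}.
  Root 29: left subtree has 6 nodes {22, 3, 23, 7, 32, 12}, right has 0 { }.
    Root 3: left subtree has 1 node {22}, right has 4 {23, 7, 32, 12}.
      Root 32: left subtree has 2 nodes {23, 7}, right has 1 {12}.
        Root 7: left subtree has 1 node {23}, right has 0 { }.
  Root 18: left subtree has 1 node {27}, right has 0 { }.

30 29 3 22 32 7 23 12 18 27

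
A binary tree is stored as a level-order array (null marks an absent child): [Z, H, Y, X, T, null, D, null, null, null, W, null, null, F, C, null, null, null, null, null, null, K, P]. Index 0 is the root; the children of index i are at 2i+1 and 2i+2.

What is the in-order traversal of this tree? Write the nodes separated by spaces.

X H T K W P Z Y F D C

In-order visits the left subtree, then the node, then the right subtree.
At Z: go left to H.
  At H: go left to X.
    X is a leaf — visit X.
  Visit H.
  At H: go right to T.
    At T: no left child.
    Visit T.
    At T: go right to W.
      At W: go left to K.
        K is a leaf — visit K.
      Visit W.
      At W: go right to P.
        P is a leaf — visit P.
Visit Z.
At Z: go right to Y.
  At Y: no left child.
  Visit Y.
  At Y: go right to D.
    At D: go left to F.
      F is a leaf — visit F.
    Visit D.
    At D: go right to C.
      C is a leaf — visit C.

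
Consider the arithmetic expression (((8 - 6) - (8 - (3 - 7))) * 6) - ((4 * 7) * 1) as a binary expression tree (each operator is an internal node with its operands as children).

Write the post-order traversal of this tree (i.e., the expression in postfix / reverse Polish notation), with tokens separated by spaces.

8 6 - 8 3 7 - - - 6 * 4 7 * 1 * -

Post-order on an expression tree gives postfix notation: for each operator, emit left operand, right operand, then the operator.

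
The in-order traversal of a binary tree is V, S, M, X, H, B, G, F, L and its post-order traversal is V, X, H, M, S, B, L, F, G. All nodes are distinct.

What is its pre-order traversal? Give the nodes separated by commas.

The last element of post-order is the root; it splits in-order into left and right subtrees.
Root G: left subtree has 6 nodes {V, S, M, X, H, B}, right has 2 {F, L}.
  Root B: left subtree has 5 nodes {V, S, M, X, H}, right has 0 { }.
    Root S: left subtree has 1 node {V}, right has 3 {M, X, H}.
      Root M: left subtree has 0 nodes { }, right has 2 {X, H}.
        Root H: left subtree has 1 node {X}, right has 0 { }.
  Root F: left subtree has 0 nodes { }, right has 1 {L}.

G, B, S, V, M, H, X, F, L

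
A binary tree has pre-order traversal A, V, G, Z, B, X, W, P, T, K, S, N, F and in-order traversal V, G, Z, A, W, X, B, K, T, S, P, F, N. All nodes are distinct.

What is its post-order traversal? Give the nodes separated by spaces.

The first element of pre-order is the root; it splits in-order into left and right subtrees.
Root A: left subtree has 3 nodes {V, G, Z}, right has 9 {W, X, B, K, T, S, P, F, N}.
  Root V: left subtree has 0 nodes { }, right has 2 {G, Z}.
    Root G: left subtree has 0 nodes { }, right has 1 {Z}.
  Root B: left subtree has 2 nodes {W, X}, right has 6 {K, T, S, P, F, N}.
    Root X: left subtree has 1 node {W}, right has 0 { }.
    Root P: left subtree has 3 nodes {K, T, S}, right has 2 {F, N}.
      Root T: left subtree has 1 node {K}, right has 1 {S}.
      Root N: left subtree has 1 node {F}, right has 0 { }.

Z G V W X K S T F N P B A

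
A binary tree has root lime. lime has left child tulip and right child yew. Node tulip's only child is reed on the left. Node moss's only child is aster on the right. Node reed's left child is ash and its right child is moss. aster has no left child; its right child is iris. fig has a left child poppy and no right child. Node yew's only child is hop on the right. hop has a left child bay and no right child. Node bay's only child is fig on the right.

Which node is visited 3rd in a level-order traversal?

Level-order visits nodes level by level from the root, left to right within each level.
Level 0: lime
Level 1: tulip, yew
Level 2: reed, hop
Level 3: ash, moss, bay
Level 4: aster, fig
Level 5: iris, poppy
Full level-order sequence: lime, tulip, yew, reed, hop, ash, moss, bay, aster, fig, iris, poppy.

yew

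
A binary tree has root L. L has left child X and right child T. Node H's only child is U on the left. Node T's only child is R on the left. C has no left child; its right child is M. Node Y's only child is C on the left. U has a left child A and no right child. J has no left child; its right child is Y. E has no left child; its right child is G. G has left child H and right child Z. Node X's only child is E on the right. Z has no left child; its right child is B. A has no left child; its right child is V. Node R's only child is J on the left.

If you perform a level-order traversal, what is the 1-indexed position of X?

2

Level-order visits nodes level by level from the root, left to right within each level.
Level 0: L
Level 1: X, T
Level 2: E, R
Level 3: G, J
Level 4: H, Z, Y
Level 5: U, B, C
Level 6: A, M
Level 7: V
Full level-order sequence: L, X, T, E, R, G, J, H, Z, Y, U, B, C, A, M, V.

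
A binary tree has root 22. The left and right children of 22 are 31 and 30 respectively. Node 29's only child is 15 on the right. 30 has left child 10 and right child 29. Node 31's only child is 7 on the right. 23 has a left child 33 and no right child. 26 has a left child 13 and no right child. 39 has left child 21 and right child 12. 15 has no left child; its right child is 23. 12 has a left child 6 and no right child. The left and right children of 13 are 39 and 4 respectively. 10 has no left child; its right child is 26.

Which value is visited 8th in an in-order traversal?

In-order visits the left subtree, then the node, then the right subtree.
At 22: go left to 31.
  At 31: no left child.
  Visit 31.
  At 31: go right to 7.
    7 is a leaf — visit 7.
Visit 22.
At 22: go right to 30.
  At 30: go left to 10.
    At 10: no left child.
    Visit 10.
    At 10: go right to 26.
      At 26: go left to 13.
        At 13: go left to 39.
          At 39: go left to 21.
            21 is a leaf — visit 21.
          Visit 39.
          At 39: go right to 12.
            At 12: go left to 6.
              6 is a leaf — visit 6.
            Visit 12.
            At 12: no right child.
        Visit 13.
        At 13: go right to 4.
          4 is a leaf — visit 4.
      Visit 26.
      At 26: no right child.
  Visit 30.
  At 30: go right to 29.
    At 29: no left child.
    Visit 29.
    At 29: go right to 15.
      At 15: no left child.
      Visit 15.
      At 15: go right to 23.
        At 23: go left to 33.
          33 is a leaf — visit 33.
        Visit 23.
        At 23: no right child.
Full in-order sequence: 31, 7, 22, 10, 21, 39, 6, 12, 13, 4, 26, 30, 29, 15, 33, 23.

12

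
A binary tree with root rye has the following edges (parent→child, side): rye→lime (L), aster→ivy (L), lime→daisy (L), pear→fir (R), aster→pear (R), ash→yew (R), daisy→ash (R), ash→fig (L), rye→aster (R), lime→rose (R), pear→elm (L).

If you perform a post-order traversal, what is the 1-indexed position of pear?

Post-order visits the left subtree, then the right subtree, then the node.
At rye: go left to lime.
  At lime: go left to daisy.
    At daisy: no left child.
    At daisy: go right to ash.
      At ash: go left to fig.
        fig is a leaf — visit fig.
      At ash: go right to yew.
        yew is a leaf — visit yew.
      Visit ash.
    Visit daisy.
  At lime: go right to rose.
    rose is a leaf — visit rose.
  Visit lime.
At rye: go right to aster.
  At aster: go left to ivy.
    ivy is a leaf — visit ivy.
  At aster: go right to pear.
    At pear: go left to elm.
      elm is a leaf — visit elm.
    At pear: go right to fir.
      fir is a leaf — visit fir.
    Visit pear.
  Visit aster.
Visit rye.
Full post-order sequence: fig, yew, ash, daisy, rose, lime, ivy, elm, fir, pear, aster, rye.

10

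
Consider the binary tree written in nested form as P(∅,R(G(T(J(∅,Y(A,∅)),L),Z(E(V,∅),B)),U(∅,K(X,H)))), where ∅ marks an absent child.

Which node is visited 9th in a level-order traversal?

L

Level-order visits nodes level by level from the root, left to right within each level.
Level 0: P
Level 1: R
Level 2: G, U
Level 3: T, Z, K
Level 4: J, L, E, B, X, H
Level 5: Y, V
Level 6: A
Full level-order sequence: P, R, G, U, T, Z, K, J, L, E, B, X, H, Y, V, A.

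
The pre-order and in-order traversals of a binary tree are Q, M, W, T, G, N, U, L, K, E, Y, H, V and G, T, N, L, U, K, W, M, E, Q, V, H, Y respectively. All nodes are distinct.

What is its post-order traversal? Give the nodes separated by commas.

The first element of pre-order is the root; it splits in-order into left and right subtrees.
Root Q: left subtree has 9 nodes {G, T, N, L, U, K, W, M, E}, right has 3 {V, H, Y}.
  Root M: left subtree has 7 nodes {G, T, N, L, U, K, W}, right has 1 {E}.
    Root W: left subtree has 6 nodes {G, T, N, L, U, K}, right has 0 { }.
      Root T: left subtree has 1 node {G}, right has 4 {N, L, U, K}.
        Root N: left subtree has 0 nodes { }, right has 3 {L, U, K}.
          Root U: left subtree has 1 node {L}, right has 1 {K}.
  Root Y: left subtree has 2 nodes {V, H}, right has 0 { }.
    Root H: left subtree has 1 node {V}, right has 0 { }.

G, L, K, U, N, T, W, E, M, V, H, Y, Q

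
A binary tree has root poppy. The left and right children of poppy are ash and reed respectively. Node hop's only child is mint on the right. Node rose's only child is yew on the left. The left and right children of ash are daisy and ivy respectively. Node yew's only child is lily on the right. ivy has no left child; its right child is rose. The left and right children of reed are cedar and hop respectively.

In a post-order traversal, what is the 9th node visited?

hop

Post-order visits the left subtree, then the right subtree, then the node.
At poppy: go left to ash.
  At ash: go left to daisy.
    daisy is a leaf — visit daisy.
  At ash: go right to ivy.
    At ivy: no left child.
    At ivy: go right to rose.
      At rose: go left to yew.
        At yew: no left child.
        At yew: go right to lily.
          lily is a leaf — visit lily.
        Visit yew.
      At rose: no right child.
      Visit rose.
    Visit ivy.
  Visit ash.
At poppy: go right to reed.
  At reed: go left to cedar.
    cedar is a leaf — visit cedar.
  At reed: go right to hop.
    At hop: no left child.
    At hop: go right to mint.
      mint is a leaf — visit mint.
    Visit hop.
  Visit reed.
Visit poppy.
Full post-order sequence: daisy, lily, yew, rose, ivy, ash, cedar, mint, hop, reed, poppy.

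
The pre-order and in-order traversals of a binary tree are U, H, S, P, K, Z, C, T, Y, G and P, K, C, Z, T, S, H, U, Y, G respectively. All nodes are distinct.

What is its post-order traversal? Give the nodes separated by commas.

C, T, Z, K, P, S, H, G, Y, U

The first element of pre-order is the root; it splits in-order into left and right subtrees.
Root U: left subtree has 7 nodes {P, K, C, Z, T, S, H}, right has 2 {Y, G}.
  Root H: left subtree has 6 nodes {P, K, C, Z, T, S}, right has 0 { }.
    Root S: left subtree has 5 nodes {P, K, C, Z, T}, right has 0 { }.
      Root P: left subtree has 0 nodes { }, right has 4 {K, C, Z, T}.
        Root K: left subtree has 0 nodes { }, right has 3 {C, Z, T}.
          Root Z: left subtree has 1 node {C}, right has 1 {T}.
  Root Y: left subtree has 0 nodes { }, right has 1 {G}.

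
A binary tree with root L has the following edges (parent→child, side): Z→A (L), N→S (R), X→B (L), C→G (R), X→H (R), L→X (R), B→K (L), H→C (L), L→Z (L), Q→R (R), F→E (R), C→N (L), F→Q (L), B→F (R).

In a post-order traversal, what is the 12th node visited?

Post-order visits the left subtree, then the right subtree, then the node.
At L: go left to Z.
  At Z: go left to A.
    A is a leaf — visit A.
  At Z: no right child.
  Visit Z.
At L: go right to X.
  At X: go left to B.
    At B: go left to K.
      K is a leaf — visit K.
    At B: go right to F.
      At F: go left to Q.
        At Q: no left child.
        At Q: go right to R.
          R is a leaf — visit R.
        Visit Q.
      At F: go right to E.
        E is a leaf — visit E.
      Visit F.
    Visit B.
  At X: go right to H.
    At H: go left to C.
      At C: go left to N.
        At N: no left child.
        At N: go right to S.
          S is a leaf — visit S.
        Visit N.
      At C: go right to G.
        G is a leaf — visit G.
      Visit C.
    At H: no right child.
    Visit H.
  Visit X.
Visit L.
Full post-order sequence: A, Z, K, R, Q, E, F, B, S, N, G, C, H, X, L.

C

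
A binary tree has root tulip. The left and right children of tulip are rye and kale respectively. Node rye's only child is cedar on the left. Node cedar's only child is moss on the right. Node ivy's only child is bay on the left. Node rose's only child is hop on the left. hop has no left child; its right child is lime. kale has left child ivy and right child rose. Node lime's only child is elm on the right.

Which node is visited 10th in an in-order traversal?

elm

In-order visits the left subtree, then the node, then the right subtree.
At tulip: go left to rye.
  At rye: go left to cedar.
    At cedar: no left child.
    Visit cedar.
    At cedar: go right to moss.
      moss is a leaf — visit moss.
  Visit rye.
  At rye: no right child.
Visit tulip.
At tulip: go right to kale.
  At kale: go left to ivy.
    At ivy: go left to bay.
      bay is a leaf — visit bay.
    Visit ivy.
    At ivy: no right child.
  Visit kale.
  At kale: go right to rose.
    At rose: go left to hop.
      At hop: no left child.
      Visit hop.
      At hop: go right to lime.
        At lime: no left child.
        Visit lime.
        At lime: go right to elm.
          elm is a leaf — visit elm.
    Visit rose.
    At rose: no right child.
Full in-order sequence: cedar, moss, rye, tulip, bay, ivy, kale, hop, lime, elm, rose.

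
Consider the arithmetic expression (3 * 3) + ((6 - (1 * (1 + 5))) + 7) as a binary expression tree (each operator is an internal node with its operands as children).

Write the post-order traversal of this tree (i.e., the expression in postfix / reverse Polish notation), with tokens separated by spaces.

3 3 * 6 1 1 5 + * - 7 + +

Post-order on an expression tree gives postfix notation: for each operator, emit left operand, right operand, then the operator.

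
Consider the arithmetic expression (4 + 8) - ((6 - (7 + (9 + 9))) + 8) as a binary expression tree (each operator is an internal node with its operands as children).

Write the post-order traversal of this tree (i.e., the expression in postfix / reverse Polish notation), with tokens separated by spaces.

4 8 + 6 7 9 9 + + - 8 + -

Post-order on an expression tree gives postfix notation: for each operator, emit left operand, right operand, then the operator.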